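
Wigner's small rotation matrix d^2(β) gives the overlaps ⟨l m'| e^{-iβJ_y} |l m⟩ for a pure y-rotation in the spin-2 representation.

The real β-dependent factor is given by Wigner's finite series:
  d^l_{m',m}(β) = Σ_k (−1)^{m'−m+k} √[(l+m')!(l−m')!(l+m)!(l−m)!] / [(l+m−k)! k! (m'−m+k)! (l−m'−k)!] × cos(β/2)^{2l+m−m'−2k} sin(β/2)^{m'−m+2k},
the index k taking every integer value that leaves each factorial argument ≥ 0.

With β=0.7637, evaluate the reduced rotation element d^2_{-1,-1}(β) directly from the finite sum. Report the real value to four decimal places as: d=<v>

d^2_{-1,-1}(β=0.7637) via Wigner's sum:
With c≡cos(β/2)=0.927977 and s≡sin(β/2)=0.372638, N=[1·6·1·6]^{1/2}=6.000000
Admissible k: 0..1 (factorial args all ≥0)
  k=0: (−1)^0·6.0000/(6)·0.9280^4·0.3726^0 = +0.741564
  k=1: (−1)^1·6.0000/(2)·0.9280^2·0.3726^2 = -0.358731
d^2_{-1,-1}(0.7637) = +0.741564 -0.358731 = +0.382832

d=0.3828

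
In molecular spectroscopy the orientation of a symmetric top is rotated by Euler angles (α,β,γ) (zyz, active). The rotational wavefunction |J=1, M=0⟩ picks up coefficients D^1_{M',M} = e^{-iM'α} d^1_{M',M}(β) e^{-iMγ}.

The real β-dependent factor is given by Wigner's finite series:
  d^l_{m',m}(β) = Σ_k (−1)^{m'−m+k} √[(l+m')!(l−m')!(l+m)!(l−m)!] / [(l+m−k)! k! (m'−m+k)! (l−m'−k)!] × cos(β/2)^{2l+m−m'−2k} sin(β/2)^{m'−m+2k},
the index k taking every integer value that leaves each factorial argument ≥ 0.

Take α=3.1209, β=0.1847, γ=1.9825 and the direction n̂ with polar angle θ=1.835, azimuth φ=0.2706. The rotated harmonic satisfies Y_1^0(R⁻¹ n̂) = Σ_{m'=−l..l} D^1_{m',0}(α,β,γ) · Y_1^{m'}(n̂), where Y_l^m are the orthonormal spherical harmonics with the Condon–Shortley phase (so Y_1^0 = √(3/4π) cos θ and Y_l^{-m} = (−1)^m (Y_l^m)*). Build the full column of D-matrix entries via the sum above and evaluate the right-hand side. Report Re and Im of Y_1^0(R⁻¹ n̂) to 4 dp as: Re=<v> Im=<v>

Need the full column D^1_{m',0} for m'=−1..1 at α=3.1209, β=0.1847, γ=1.9825.
cos(β/2)=0.995739, sin(β/2)=0.092219
d^1_{-1,0}: single k=1 term ⇒ +0.129861;  D = -0.129834+0.002687i
d^1_{0,0}: k∈[0..1] ⇒ +0.991496 -0.008504 = +0.982991;  D = +0.982991+0.000000i
d^1_{1,0}: single k=0 term ⇒ -0.129861;  D = +0.129834+0.002687i
Y_1^{m'}(θ=1.835,φ=0.2706) and Σ D·Y over m':
  (-0.1298+0.0027i)·(+0.3214-0.0891i)  (+0.9830+0.0000i)·(-0.1276+0.0000i)  (+0.1298+0.0027i)·(-0.3214-0.0891i)
Y_1^0(R⁻¹ n̂) = -0.208394+0.000000i

Re=-0.2084 Im=0.0000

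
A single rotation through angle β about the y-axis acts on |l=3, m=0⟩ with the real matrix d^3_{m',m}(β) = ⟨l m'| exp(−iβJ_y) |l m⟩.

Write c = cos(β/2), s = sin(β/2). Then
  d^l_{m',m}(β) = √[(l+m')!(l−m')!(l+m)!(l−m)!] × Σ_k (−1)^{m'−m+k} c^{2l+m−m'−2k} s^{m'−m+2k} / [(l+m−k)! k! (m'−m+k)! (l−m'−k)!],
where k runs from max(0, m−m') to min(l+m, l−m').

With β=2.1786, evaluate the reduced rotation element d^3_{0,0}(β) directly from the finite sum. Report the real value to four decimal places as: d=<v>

d=0.3910

d^3_{0,0}(β=2.1786) via Wigner's sum:
Half-angle: c=0.463106, s=0.886303. N=√(6·6·6·6)=36.000000
Admissible k: 0..3 (factorial args all ≥0)
  k=0: (−1)^0·36.0000/(36)·0.4631^6·0.8863^0 = +0.009865
  k=1: (−1)^1·36.0000/(4)·0.4631^4·0.8863^2 = -0.325183
  k=2: (−1)^2·36.0000/(4)·0.4631^2·0.8863^4 = +1.191055
  k=3: (−1)^3·36.0000/(36)·0.4631^0·0.8863^6 = -0.484723
d^3_{0,0}(2.1786) = +0.009865 -0.325183 +1.191055 -0.484723 = +0.391014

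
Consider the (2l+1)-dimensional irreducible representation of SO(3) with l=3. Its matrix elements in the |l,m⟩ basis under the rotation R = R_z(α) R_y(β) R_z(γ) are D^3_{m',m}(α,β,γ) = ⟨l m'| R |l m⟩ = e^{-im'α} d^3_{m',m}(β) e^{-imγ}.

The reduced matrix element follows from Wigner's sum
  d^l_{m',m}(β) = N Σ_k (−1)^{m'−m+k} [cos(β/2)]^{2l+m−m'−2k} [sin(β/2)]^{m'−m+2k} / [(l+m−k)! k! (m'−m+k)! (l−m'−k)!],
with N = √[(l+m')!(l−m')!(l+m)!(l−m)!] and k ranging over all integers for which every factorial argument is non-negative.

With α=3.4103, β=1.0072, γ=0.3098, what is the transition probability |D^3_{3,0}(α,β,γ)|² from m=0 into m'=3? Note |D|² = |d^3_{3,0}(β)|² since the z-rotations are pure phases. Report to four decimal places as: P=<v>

P=0.1140

D^3_{3,0}(3.4103,1.0072,0.3098) = e^{-i·3·3.4103}·d^3_{3,0}(1.0072)·e^{-i·0·0.3098}. Compute d first:
Half-angle: c=0.875851, s=0.482582. N=√(720·1·6·6)=160.996894
k: max(0,(0)−(3))=0 … min(3+(0),3−(3))=0
  k=0: (−1)^3·160.9969/(36)·0.8759^3·0.4826^3 = -0.337690
d^3_{3,0}(1.0072) = -0.337690
|D^3_{3,0}|² = |d^3_{3,0}(β)|² = (-0.337690)² = 0.114035 (the z-rotation phases have unit modulus)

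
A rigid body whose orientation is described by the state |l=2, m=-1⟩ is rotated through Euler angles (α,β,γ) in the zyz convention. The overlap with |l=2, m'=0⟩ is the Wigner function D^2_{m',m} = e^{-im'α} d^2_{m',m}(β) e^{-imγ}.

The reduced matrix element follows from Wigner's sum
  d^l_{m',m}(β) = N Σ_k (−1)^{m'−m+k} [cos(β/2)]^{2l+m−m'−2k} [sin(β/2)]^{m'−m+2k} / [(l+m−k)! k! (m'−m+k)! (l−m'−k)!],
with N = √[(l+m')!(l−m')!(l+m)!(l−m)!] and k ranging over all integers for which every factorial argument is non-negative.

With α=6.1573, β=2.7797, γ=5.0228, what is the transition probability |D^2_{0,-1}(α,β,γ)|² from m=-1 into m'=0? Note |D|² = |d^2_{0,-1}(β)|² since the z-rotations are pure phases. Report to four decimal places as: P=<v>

First d^2_{0,-1}(β=2.7797), then the phase factors e^{-i(0)α} and e^{-i(-1)γ}:
c=cos(2.7797/2)=0.179961, s=sin(2.7797/2)=0.983674; N=√[2·2·1·6]=4.898979
The bounds max(0,m−m')=0 and min(l+m,l−m')=1 give 2 terms
  k=0: (−1)^1·4.8990/(2)·0.1800^3·0.9837^1 = -0.014043
  k=1: (−1)^2·4.8990/(2)·0.1800^1·0.9837^3 = +0.419572
d^2_{0,-1}(2.7797) = -0.014043 +0.419572 = +0.405529
|D^2_{0,-1}|² = |d^2_{0,-1}(β)|² = (+0.405529)² = 0.164454 (the z-rotation phases have unit modulus)

P=0.1645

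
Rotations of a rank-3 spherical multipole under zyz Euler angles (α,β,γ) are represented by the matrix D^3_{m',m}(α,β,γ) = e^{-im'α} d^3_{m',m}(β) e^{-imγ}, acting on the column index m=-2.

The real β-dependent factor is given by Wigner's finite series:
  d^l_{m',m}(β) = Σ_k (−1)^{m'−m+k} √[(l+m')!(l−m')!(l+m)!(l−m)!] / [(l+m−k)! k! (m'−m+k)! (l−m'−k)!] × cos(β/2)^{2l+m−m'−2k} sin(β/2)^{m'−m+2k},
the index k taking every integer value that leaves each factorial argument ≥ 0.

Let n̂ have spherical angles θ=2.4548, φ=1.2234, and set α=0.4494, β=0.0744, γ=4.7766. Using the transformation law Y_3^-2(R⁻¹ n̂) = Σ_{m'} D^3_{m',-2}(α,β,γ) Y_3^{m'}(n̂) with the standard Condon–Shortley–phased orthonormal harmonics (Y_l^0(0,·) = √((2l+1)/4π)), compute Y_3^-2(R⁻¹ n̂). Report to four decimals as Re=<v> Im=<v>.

Need the full column D^3_{m',-2} for m'=−3..3 at α=0.4494, β=0.0744, γ=4.7766.
cos(β/2)=0.999308, sin(β/2)=0.037191
d^3_{-3,-2}: single k=1 term ⇒ +0.090785;  D = -0.008537-0.090383i
d^3_{-2,-2}: k∈[0..1] ⇒ +0.995856 -0.006897 = +0.988959;  D = -0.511488-0.846416i
d^3_{-1,-2}: k∈[0..1] ⇒ -0.117203 +0.000325 = -0.116879;  D = +0.097904+0.063839i
d^3_{0,-2}: k∈[0..1] ⇒ +0.007555 -0.000010 = +0.007545;  D = -0.007483-0.000966i
d^3_{1,-2}: k∈[0..1] ⇒ -0.000325 +0.000000 = -0.000324;  D = +0.000308-0.000102i
d^3_{2,-2}: k∈[0..1] ⇒ +0.000010 -0.000000 = +0.000010;  D = -0.000007+0.000007i
d^3_{3,-2}: single k=0 term ⇒ -0.000000;  D = +0.000000-0.000000i
Y_3^{m'}(θ=2.4548,φ=1.2234) and Σ D·Y over m':
  (-0.0085-0.0904i)·(-0.0918+0.0536i)  (-0.5115-0.8464i)·(+0.2441+0.2034i)  (+0.0979+0.0638i)·(+0.1388-0.3834i)  (-0.0075-0.0010i)·(+0.0029+0.0000i)  (+0.0003-0.0001i)·(-0.1388-0.3834i)  (-0.0000+0.0000i)·(+0.2441-0.2034i)  (+0.0000-0.0000i)·(+0.0918+0.0536i)
Y_3^-2(R⁻¹ n̂) = +0.090928-0.331561i

Re=0.0909 Im=-0.3316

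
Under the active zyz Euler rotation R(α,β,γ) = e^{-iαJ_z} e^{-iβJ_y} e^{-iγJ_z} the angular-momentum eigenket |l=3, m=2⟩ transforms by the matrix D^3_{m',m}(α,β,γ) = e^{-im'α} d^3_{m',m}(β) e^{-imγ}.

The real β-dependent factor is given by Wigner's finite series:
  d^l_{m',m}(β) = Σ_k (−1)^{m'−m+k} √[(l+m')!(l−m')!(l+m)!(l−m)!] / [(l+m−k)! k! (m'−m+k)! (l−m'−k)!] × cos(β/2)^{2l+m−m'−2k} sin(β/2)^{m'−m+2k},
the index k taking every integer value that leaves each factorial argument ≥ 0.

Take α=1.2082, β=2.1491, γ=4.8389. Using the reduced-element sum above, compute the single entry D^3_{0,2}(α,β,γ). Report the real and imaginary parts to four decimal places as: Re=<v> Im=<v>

Split into d^3_{0,2}(β=2.1491) × two z-phases.
c=cos(2.1491/2)=0.476128, s=sin(2.1491/2)=0.879376; N=√[6·6·120·1]=65.726707
k: max(0,(2)−(0))=2 … min(3+(2),3−(0))=3
  k=2: (−1)^0·65.7267/(12)·0.4761^4·0.8794^2 = +0.217673
  k=3: (−1)^1·65.7267/(12)·0.4761^2·0.8794^4 = -0.742517
d^3_{0,2}(2.1491) = +0.217673 -0.742517 = -0.524844
Attach z-rotation phases: D = e^{-i(0)(1.2082)}·(-0.524844)·e^{-i(2)(4.8389)} = +0.508133-0.131385i

Re=0.5081 Im=-0.1314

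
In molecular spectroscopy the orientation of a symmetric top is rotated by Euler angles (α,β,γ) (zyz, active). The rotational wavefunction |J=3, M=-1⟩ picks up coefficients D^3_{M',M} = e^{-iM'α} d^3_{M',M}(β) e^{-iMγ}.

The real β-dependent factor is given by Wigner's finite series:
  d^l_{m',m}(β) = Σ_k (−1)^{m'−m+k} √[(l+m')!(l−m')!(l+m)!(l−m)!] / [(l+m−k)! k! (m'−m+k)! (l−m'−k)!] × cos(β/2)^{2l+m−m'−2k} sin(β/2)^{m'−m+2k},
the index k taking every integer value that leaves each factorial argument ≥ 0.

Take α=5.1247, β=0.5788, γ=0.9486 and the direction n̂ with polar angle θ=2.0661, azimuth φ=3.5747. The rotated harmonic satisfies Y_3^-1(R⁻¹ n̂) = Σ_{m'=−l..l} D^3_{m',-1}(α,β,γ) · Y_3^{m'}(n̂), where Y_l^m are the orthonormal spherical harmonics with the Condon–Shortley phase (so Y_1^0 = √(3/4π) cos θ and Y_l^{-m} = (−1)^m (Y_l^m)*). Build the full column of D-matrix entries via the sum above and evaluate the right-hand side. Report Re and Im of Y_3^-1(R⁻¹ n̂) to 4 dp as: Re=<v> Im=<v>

Need the full column D^3_{m',-1} for m'=−3..3 at α=5.1247, β=0.5788, γ=0.9486.
cos(β/2)=0.958415, sin(β/2)=0.285377
d^3_{-3,-1}: single k=2 term ⇒ +0.266133;  D = -0.217411-0.153491i
d^3_{-2,-1}: k∈[1..2] ⇒ +0.729773 -0.129404 = +0.600369;  D = +0.120702-0.588110i
d^3_{-1,-1}: k∈[0..2] ⇒ +0.775037 -0.549723 +0.036554 = +0.261868;  D = +0.256122-0.054560i
d^3_{0,-1}: k∈[0..2] ⇒ -0.799427 +0.212633 -0.006284 = -0.593077;  D = -0.345658-0.481935i
d^3_{1,-1}: k∈[0..2] ⇒ +0.412292 -0.048739 +0.000540 = +0.364093;  D = -0.186033+0.312978i
d^3_{2,-1}: k∈[0..1] ⇒ -0.129404 +0.005737 = -0.123668;  D = +0.122719+0.015293i
d^3_{3,-1}: single k=0 term ⇒ +0.023596;  D = -0.006710-0.022622i
Y_3^{m'}(θ=2.0661,φ=3.5747) and Σ D·Y over m':
  (-0.2174-0.1535i)·(-0.0762+0.2737i)  (+0.1207-0.5881i)·(-0.2435+0.2865i)  (+0.2561-0.0546i)·(-0.0334+0.0155i)  (-0.3457-0.4819i)·(+0.3318+0.0000i)  (-0.1860+0.3130i)·(+0.0334+0.0155i)  (+0.1227+0.0153i)·(-0.2435-0.2865i)  (-0.0067-0.0226i)·(+0.0762+0.2737i)
Y_3^-1(R⁻¹ n̂) = +0.044388-0.058966i

Re=0.0444 Im=-0.0590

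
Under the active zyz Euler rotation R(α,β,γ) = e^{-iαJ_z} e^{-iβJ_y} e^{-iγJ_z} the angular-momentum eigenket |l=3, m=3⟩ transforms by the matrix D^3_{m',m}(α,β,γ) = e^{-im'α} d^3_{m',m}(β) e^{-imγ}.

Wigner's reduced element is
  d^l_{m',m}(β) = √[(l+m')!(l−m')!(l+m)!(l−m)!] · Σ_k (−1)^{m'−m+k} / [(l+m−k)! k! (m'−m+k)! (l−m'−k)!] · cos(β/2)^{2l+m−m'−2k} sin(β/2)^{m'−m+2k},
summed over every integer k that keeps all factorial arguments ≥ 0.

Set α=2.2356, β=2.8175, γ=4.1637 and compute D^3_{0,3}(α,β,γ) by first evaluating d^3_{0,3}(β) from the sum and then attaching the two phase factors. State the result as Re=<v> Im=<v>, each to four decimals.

Split into d^3_{0,3}(β=2.8175) × two z-phases.
Half-angle: c=0.161338, s=0.986899. N=√(6·6·720·1)=160.996894
k: max(0,(3)−(0))=3 … min(3+(3),3−(0))=3
  k=3: (−1)^0·160.9969/(36)·0.1613^3·0.9869^3 = +0.018053
d^3_{0,3}(2.8175) = +0.018053
D = (+1.000000+0.000000i)·(+0.018053)·(+0.997169+0.075200i) = +0.018002+0.001358i

Re=0.0180 Im=0.0014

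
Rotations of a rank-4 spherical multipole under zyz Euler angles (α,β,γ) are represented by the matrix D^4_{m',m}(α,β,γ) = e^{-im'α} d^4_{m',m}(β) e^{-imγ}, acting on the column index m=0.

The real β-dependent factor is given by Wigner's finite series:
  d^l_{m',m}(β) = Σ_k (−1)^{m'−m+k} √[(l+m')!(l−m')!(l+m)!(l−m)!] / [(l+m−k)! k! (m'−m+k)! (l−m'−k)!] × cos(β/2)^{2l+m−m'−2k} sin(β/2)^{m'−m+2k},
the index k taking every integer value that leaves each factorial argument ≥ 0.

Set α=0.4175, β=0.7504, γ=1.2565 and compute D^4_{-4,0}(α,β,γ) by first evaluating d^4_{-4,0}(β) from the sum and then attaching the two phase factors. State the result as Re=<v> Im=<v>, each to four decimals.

D^4_{-4,0}(0.4175,0.7504,1.2565) = e^{-i·-4·0.4175}·d^4_{-4,0}(0.7504)·e^{-i·0·1.2565}. Compute d first:
c=cos(0.7504/2)=0.930434, s=sin(0.7504/2)=0.366459; N=√[1·40320·24·24]=4819.161753
The bounds max(0,m−m')=4 and min(l+m,l−m')=4 give 1 term
  k=4: (−1)^0·4819.1618/(576)·0.9304^4·0.3665^4 = +0.113082
d^4_{-4,0}(0.7504) = +0.113082
Phases: e^{-i·(-4)·0.4175}=-0.099041+0.995083i, e^{-i·(0)·1.2565}=+1.000000+0.000000i ⇒ D=-0.011200+0.112526i

Re=-0.0112 Im=0.1125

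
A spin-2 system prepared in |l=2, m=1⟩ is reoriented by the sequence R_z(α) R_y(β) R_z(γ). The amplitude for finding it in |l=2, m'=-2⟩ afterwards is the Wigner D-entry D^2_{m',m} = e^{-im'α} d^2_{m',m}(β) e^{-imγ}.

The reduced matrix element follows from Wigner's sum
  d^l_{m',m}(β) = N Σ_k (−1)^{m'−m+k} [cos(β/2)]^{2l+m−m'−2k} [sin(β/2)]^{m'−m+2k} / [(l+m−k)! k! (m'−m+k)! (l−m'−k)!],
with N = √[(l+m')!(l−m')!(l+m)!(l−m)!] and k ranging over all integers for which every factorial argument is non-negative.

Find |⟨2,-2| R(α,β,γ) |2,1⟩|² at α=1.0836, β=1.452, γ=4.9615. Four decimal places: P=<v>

Split into d^2_{-2,1}(β=1.452) × two z-phases.
With c≡cos(β/2)=0.747836 and s≡sin(β/2)=0.663884, N=[1·24·6·1]^{1/2}=12.000000
k∈{3} keeps every argument non-negative
  k=3: (−1)^0·12.0000/(6)·0.7478^1·0.6639^3 = +0.437635
d^2_{-2,1}(1.452) = +0.437635
|D^2_{-2,1}|² = |d^2_{-2,1}(β)|² = (+0.437635)² = 0.191524 (the z-rotation phases have unit modulus)

P=0.1915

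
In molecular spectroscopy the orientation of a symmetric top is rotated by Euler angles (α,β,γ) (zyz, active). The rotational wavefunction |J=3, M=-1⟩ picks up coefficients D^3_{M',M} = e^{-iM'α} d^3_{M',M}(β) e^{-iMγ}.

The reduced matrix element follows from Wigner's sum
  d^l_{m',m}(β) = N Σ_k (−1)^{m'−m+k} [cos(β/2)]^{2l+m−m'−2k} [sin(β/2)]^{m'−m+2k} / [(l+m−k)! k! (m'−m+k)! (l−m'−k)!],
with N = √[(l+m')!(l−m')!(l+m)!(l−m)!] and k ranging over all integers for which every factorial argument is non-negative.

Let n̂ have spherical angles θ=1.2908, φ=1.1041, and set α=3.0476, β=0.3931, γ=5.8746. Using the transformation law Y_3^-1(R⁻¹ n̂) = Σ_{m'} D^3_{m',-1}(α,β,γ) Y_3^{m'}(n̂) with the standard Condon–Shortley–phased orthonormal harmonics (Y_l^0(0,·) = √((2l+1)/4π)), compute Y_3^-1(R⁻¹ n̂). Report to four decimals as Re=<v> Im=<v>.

Re=0.0114 Im=-0.2970

Need the full column D^3_{m',-1} for m'=−3..3 at α=3.0476, β=0.3931, γ=5.8746.
cos(β/2)=0.980746, sin(β/2)=0.195287
d^3_{-3,-1}: single k=2 term ⇒ +0.136653;  D = -0.105344+0.087044i
d^3_{-2,-1}: k∈[1..2] ⇒ +0.560346 -0.044434 = +0.515912;  D = +0.426797-0.289844i
d^3_{-1,-1}: k∈[0..2] ⇒ +0.889897 -0.282269 +0.008394 = +0.616022;  D = -0.539847+0.296729i
d^3_{0,-1}: k∈[0..2] ⇒ -0.613828 +0.073013 -0.000965 = -0.541780;  D = -0.497183+0.215255i
d^3_{1,-1}: k∈[0..2] ⇒ +0.211702 -0.011192 +0.000055 = +0.200565;  D = -0.190722+0.062061i
d^3_{2,-1}: k∈[0..1] ⇒ -0.044434 +0.000881 = -0.043554;  D = -0.042498+0.009530i
d^3_{3,-1}: single k=0 term ⇒ +0.005418;  D = -0.005375+0.000684i
Y_3^{m'}(θ=1.2908,φ=1.1041) and Σ D·Y over m':
  (-0.1053+0.0870i)·(-0.3650+0.0629i)  (+0.4268-0.2898i)·(-0.1552-0.2096i)  (-0.5398+0.2967i)·(-0.0864+0.1715i)  (-0.4972+0.2153i)·(-0.2700+0.0000i)  (-0.1907+0.0621i)·(+0.0864+0.1715i)  (-0.0425+0.0095i)·(-0.1552+0.2096i)  (-0.0054+0.0007i)·(+0.3650+0.0629i)
Y_3^-1(R⁻¹ n̂) = +0.011430-0.297007i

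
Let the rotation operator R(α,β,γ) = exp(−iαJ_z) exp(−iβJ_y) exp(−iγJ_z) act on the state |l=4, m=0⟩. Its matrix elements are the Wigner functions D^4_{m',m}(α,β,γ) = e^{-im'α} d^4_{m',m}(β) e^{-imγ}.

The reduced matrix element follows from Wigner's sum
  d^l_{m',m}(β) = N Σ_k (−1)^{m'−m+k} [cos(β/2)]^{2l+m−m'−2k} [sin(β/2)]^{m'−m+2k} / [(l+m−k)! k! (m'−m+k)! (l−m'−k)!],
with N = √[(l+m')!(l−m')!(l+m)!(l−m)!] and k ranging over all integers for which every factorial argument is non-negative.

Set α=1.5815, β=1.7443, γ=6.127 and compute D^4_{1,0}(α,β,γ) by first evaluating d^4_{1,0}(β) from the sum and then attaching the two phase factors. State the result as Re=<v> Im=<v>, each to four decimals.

Re=0.0028 Im=0.2653

Split into d^4_{1,0}(β=1.7443) × two z-phases.
With c≡cos(β/2)=0.643182 and s≡sin(β/2)=0.765714, N=[120·6·24·24]^{1/2}=643.987578
k: max(0,(0)−(1))=0 … min(4+(0),4−(1))=3
  k=0: (−1)^1·643.9876/(144)·0.6432^7·0.7657^1 = -0.155926
  k=1: (−1)^2·643.9876/(24)·0.6432^5·0.7657^3 = +1.325970
  k=2: (−1)^3·643.9876/(24)·0.6432^3·0.7657^5 = -1.879313
  k=3: (−1)^4·643.9876/(144)·0.6432^1·0.7657^7 = +0.443928
d^4_{1,0}(1.7443) = -0.155926 +1.325970 -1.879313 +0.443928 = -0.265339
Attach z-rotation phases: D = e^{-i(1)(1.5815)}·(-0.265339)·e^{-i(0)(6.127)} = +0.002840+0.265324i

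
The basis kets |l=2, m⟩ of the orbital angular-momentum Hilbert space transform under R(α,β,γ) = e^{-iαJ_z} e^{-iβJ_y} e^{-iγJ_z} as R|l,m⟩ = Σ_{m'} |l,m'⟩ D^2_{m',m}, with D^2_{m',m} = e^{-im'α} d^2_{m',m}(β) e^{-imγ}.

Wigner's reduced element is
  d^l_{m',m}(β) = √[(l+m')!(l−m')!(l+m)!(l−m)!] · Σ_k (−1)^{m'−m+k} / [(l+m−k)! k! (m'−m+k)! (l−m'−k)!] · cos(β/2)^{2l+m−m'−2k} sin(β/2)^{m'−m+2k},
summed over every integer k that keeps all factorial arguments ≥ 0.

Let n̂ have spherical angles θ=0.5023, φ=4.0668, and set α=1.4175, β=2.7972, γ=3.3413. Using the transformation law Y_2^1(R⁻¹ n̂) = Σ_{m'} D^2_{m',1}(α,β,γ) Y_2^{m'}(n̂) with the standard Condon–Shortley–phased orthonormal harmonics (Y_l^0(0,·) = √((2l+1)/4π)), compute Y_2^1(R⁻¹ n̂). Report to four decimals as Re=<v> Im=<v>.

Re=-0.1096 Im=-0.1515

Need the full column D^2_{m',1} for m'=−2..2 at α=1.4175, β=2.7972, γ=3.3413.
cos(β/2)=0.171347, sin(β/2)=0.985211
d^2_{-2,1}: single k=3 term ⇒ +0.327712;  D = +0.286599-0.158922i
d^2_{-1,1}: k∈[2..3] ⇒ +0.085493 -0.942143 = -0.856650;  D = +0.296159+0.803827i
d^2_{0,1}: k∈[1..2] ⇒ +0.012140 -0.401364 = -0.389224;  D = +0.381488-0.077215i
d^2_{1,1}: k∈[0..1] ⇒ +0.000862 -0.085493 = -0.084631;  D = -0.003926-0.084540i
d^2_{2,1}: single k=0 term ⇒ -0.009913;  D = -0.009856-0.001057i
Y_2^{m'}(θ=0.5023,φ=4.0668) and Σ D·Y over m':
  (+0.2866-0.1589i)·(-0.0247-0.0861i)  (+0.2962+0.8038i)·(-0.1961+0.2604i)  (+0.3815-0.0772i)·(+0.4115+0.0000i)  (-0.0039-0.0845i)·(+0.1961+0.2604i)  (-0.0099-0.0011i)·(-0.0247+0.0861i)
Y_2^1(R⁻¹ n̂) = -0.109604-0.151482i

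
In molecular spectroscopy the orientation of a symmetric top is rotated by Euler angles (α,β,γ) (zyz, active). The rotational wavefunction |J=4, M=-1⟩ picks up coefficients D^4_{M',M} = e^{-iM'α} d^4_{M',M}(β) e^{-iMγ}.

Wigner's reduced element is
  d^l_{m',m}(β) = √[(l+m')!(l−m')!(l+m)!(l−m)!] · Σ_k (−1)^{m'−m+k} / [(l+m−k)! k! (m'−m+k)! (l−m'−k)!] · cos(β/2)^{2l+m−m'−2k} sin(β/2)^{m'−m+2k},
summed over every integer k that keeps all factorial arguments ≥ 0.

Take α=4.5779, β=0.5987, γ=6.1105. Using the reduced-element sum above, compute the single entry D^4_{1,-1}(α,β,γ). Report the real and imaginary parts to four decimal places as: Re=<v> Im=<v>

D^4_{1,-1}(4.5779,0.5987,6.1105) = e^{-i·1·4.5779}·d^4_{1,-1}(0.5987)·e^{-i·-1·6.1105}. Compute d first:
Half-angle: c=0.955528, s=0.294899. N=√(120·6·6·120)=720.000000
k∈{0,1,2,3} keeps every argument non-negative
  k=0: (−1)^2·720.0000/(72)·0.9555^6·0.2949^2 = +0.661925
  k=1: (−1)^3·720.0000/(24)·0.9555^4·0.2949^4 = -0.189143
  k=2: (−1)^4·720.0000/(48)·0.9555^2·0.2949^6 = +0.009008
  k=3: (−1)^5·720.0000/(720)·0.9555^0·0.2949^8 = -0.000057
d^4_{1,-1}(0.5987) = +0.661925 -0.189143 +0.009008 -0.000057 = +0.481733
D = (-0.134084+0.990970i)·(+0.481733)·(+0.985127-0.171828i) = +0.018396+0.481381i

Re=0.0184 Im=0.4814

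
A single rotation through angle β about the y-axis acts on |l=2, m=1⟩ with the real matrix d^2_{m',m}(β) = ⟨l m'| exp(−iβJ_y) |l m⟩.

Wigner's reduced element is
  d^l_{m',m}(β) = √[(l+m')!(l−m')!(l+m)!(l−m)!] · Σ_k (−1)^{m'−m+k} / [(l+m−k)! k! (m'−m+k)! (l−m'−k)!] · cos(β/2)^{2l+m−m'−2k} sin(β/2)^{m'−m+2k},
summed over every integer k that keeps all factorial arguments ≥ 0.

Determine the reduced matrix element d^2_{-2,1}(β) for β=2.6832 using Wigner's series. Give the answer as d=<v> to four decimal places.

d^2_{-2,1}(β=2.6832) via Wigner's sum:
c=cos(2.6832/2)=0.227195, s=sin(2.6832/2)=0.973849; N=√[1·24·6·1]=12.000000
Admissible k: 3..3 (factorial args all ≥0)
  k=3: (−1)^0·12.0000/(6)·0.2272^1·0.9738^3 = +0.419666
d^2_{-2,1}(2.6832) = +0.419666

d=0.4197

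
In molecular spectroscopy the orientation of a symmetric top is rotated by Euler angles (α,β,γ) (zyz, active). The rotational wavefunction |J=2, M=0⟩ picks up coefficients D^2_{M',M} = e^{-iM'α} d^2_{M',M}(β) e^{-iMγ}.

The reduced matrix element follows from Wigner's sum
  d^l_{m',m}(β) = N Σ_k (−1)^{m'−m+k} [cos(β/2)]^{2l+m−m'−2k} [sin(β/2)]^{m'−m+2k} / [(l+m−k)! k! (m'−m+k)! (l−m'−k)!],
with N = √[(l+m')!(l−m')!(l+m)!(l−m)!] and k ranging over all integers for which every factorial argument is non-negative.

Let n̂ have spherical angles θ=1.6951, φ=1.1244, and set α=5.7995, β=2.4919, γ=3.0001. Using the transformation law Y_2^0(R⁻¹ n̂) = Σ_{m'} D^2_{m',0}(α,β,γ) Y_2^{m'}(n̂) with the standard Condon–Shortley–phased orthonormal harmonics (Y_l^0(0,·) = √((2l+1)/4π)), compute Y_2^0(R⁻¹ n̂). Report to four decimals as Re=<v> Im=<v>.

Re=-0.3099 Im=0.0000

Need the full column D^2_{m',0} for m'=−2..2 at α=5.7995, β=2.4919, γ=3.0001.
cos(β/2)=0.319163, sin(β/2)=0.947700
d^2_{-2,0}: single k=2 term ⇒ +0.224100;  D = +0.127169-0.184524i
d^2_{-1,0}: k∈[1..2] ⇒ +0.075472 -0.665427 = -0.589956;  D = -0.522280+0.274356i
d^2_{0,0}: k∈[0..2] ⇒ +0.010377 -0.365954 +0.806646 = +0.451068;  D = +0.451068+0.000000i
d^2_{1,0}: k∈[0..1] ⇒ -0.075472 +0.665427 = +0.589956;  D = +0.522280+0.274356i
d^2_{2,0}: single k=0 term ⇒ +0.224100;  D = +0.127169+0.184524i
Y_2^{m'}(θ=1.6951,φ=1.1244) and Σ D·Y over m':
  (+0.1272-0.1845i)·(-0.2386-0.2962i)  (-0.5223+0.2744i)·(-0.0410+0.0857i)  (+0.4511+0.0000i)·(-0.3008+0.0000i)  (+0.5223+0.2744i)·(+0.0410+0.0857i)  (+0.1272+0.1845i)·(-0.2386+0.2962i)
Y_2^0(R⁻¹ n̂) = -0.309877+0.000000i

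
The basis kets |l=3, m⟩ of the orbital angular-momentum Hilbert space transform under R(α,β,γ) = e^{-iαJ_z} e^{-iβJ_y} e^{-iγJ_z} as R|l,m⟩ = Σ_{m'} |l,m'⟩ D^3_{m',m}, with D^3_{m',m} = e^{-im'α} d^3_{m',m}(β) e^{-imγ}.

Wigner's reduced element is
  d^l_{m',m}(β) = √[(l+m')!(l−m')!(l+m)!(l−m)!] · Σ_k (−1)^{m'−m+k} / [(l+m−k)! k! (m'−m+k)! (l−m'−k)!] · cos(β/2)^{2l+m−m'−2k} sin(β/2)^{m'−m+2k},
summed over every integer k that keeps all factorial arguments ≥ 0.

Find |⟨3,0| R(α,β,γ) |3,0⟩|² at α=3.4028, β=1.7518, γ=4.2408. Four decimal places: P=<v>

P=0.0653

Split into d^3_{0,0}(β=1.7518) × two z-phases.
With c≡cos(β/2)=0.640306 and s≡sin(β/2)=0.768120, N=[6·6·6·6]^{1/2}=36.000000
k: max(0,(0)−(0))=0 … min(3+(0),3−(0))=3
  k=0: (−1)^0·36.0000/(36)·0.6403^6·0.7681^0 = +0.068917
  k=1: (−1)^1·36.0000/(4)·0.6403^4·0.7681^2 = -0.892587
  k=2: (−1)^2·36.0000/(4)·0.6403^2·0.7681^4 = +1.284499
  k=3: (−1)^3·36.0000/(36)·0.6403^0·0.7681^6 = -0.205388
d^3_{0,0}(1.7518) = +0.068917 -0.892587 +1.284499 -0.205388 = +0.255441
|D^3_{0,0}|² = |d^3_{0,0}(β)|² = (+0.255441)² = 0.065250 (the z-rotation phases have unit modulus)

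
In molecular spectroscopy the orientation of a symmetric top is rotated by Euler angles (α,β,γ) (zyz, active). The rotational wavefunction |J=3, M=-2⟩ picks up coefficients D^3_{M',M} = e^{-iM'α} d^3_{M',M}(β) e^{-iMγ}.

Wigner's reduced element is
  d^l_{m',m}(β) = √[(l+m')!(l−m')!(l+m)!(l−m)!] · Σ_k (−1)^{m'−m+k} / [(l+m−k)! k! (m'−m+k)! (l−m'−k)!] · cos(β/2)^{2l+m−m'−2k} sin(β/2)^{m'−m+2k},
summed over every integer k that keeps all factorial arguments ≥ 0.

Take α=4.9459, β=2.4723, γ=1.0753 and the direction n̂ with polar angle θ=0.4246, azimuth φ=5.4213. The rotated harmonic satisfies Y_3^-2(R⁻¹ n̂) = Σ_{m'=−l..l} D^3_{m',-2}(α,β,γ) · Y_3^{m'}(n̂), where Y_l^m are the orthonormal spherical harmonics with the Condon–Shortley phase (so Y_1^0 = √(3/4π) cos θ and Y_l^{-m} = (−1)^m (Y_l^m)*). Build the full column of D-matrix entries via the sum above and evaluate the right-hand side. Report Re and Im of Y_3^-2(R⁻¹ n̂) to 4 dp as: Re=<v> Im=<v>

Re=0.3226 Im=-0.2003

Need the full column D^3_{m',-2} for m'=−3..3 at α=4.9459, β=2.4723, γ=1.0753.
cos(β/2)=0.328435, sin(β/2)=0.944527
d^3_{-3,-2}: single k=1 term ⇒ +0.008842;  D = -0.002532-0.008471i
d^3_{-2,-2}: k∈[0..1] ⇒ +0.001255 -0.051904 = -0.050648;  D = -0.043853+0.025340i
d^3_{-1,-2}: k∈[0..1] ⇒ -0.011415 +0.188808 = +0.177394;  D = +0.121886+0.128889i
d^3_{0,-2}: k∈[0..1] ⇒ +0.056857 -0.470237 = -0.413379;  D = +0.226474-0.345821i
d^3_{1,-2}: k∈[0..1] ⇒ -0.188808 +0.780765 = +0.591957;  D = -0.556817-0.200918i
d^3_{2,-2}: k∈[0..1] ⇒ +0.429265 -0.710044 = -0.280778;  D = -0.031600+0.278994i
d^3_{3,-2}: single k=0 term ⇒ -0.604778;  D = -0.600376+0.072837i
Y_3^{m'}(θ=0.4246,φ=5.4213) and Σ D·Y over m':
  (-0.0025-0.0085i)·(-0.0248+0.0154i)  (-0.0439+0.0253i)·(-0.0241+0.1562i)  (+0.1219+0.1289i)·(+0.2731+0.3185i)  (+0.2265-0.3458i)·(+0.3915+0.0000i)  (-0.5568-0.2009i)·(-0.2731+0.3185i)  (-0.0316+0.2790i)·(-0.0241-0.1562i)  (-0.6004+0.0728i)·(+0.0248+0.0154i)
Y_3^-2(R⁻¹ n̂) = +0.322631-0.200347i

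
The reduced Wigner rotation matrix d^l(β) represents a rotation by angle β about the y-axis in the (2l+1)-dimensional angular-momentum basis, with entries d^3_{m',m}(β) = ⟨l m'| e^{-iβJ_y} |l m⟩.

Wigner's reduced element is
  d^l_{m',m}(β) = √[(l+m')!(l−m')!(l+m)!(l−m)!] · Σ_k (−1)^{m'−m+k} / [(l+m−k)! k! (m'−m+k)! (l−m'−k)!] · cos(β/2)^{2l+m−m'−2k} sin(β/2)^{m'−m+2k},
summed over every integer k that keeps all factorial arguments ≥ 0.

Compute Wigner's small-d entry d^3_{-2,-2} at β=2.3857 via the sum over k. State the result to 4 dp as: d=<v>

d^3_{-2,-2}(β=2.3857) via Wigner's sum:
With c≡cos(β/2)=0.369013 and s≡sin(β/2)=0.929424, N=[1·120·1·120]^{1/2}=120.000000
k∈{0,1} keeps every argument non-negative
  k=0: (−1)^0·120.0000/(120)·0.3690^6·0.9294^0 = +0.002525
  k=1: (−1)^1·120.0000/(24)·0.3690^4·0.9294^2 = -0.080087
d^3_{-2,-2}(2.3857) = +0.002525 -0.080087 = -0.077562

d=-0.0776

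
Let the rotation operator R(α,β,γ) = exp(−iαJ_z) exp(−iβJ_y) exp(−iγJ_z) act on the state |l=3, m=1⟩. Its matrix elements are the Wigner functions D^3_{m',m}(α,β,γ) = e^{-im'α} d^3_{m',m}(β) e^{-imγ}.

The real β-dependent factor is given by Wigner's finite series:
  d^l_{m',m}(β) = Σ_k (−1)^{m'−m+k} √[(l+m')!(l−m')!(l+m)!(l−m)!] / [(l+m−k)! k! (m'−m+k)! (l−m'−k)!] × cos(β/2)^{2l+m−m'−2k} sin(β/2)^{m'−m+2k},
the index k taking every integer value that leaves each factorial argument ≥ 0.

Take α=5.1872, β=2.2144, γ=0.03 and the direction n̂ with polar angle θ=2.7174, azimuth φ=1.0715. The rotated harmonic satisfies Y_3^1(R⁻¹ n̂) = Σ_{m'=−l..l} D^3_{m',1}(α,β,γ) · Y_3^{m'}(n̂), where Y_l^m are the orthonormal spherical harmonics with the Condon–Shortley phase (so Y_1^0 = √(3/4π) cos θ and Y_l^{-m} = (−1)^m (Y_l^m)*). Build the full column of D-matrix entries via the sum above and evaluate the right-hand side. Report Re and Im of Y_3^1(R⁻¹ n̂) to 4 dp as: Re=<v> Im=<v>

Re=0.0979 Im=0.0351

Need the full column D^3_{m',1} for m'=−3..3 at α=5.1872, β=2.2144, γ=0.03.
cos(β/2)=0.447168, sin(β/2)=0.894450
d^3_{-3,1}: single k=4 term ⇒ +0.495691;  D = -0.488002+0.086969i
d^3_{-2,1}: k∈[3..4] ⇒ +0.404678 -0.809564 = -0.404886;  D = +0.245410+0.322035i
d^3_{-1,1}: k∈[2..4] ⇒ +0.191931 -1.023895 +0.512079 = -0.319885;  D = -0.137642+0.288758i
d^3_{0,1}: k∈[1..3] ⇒ +0.055399 -0.664954 +0.886833 = +0.277277;  D = +0.277153-0.008317i
d^3_{1,1}: k∈[0..2] ⇒ +0.007995 -0.255908 +0.767921 = +0.520008;  D = +0.251498+0.455145i
d^3_{2,1}: k∈[0..1] ⇒ -0.050572 +0.404678 = +0.354106;  D = -0.197356+0.294010i
d^3_{3,1}: single k=0 term ⇒ +0.123891;  D = -0.123053-0.014384i
Y_3^{m'}(θ=2.7174,φ=1.0715) and Σ D·Y over m':
  (-0.4880+0.0870i)·(-0.0290+0.0021i)  (+0.2454+0.3220i)·(+0.0854+0.1326i)  (-0.1376+0.2888i)·(+0.2008-0.3682i)  (+0.2772-0.0083i)·(-0.3921+0.0000i)  (+0.2515+0.4551i)·(-0.2008-0.3682i)  (-0.1974+0.2940i)·(+0.0854-0.1326i)  (-0.1231-0.0144i)·(+0.0290+0.0021i)
Y_3^1(R⁻¹ n̂) = +0.097902+0.035058i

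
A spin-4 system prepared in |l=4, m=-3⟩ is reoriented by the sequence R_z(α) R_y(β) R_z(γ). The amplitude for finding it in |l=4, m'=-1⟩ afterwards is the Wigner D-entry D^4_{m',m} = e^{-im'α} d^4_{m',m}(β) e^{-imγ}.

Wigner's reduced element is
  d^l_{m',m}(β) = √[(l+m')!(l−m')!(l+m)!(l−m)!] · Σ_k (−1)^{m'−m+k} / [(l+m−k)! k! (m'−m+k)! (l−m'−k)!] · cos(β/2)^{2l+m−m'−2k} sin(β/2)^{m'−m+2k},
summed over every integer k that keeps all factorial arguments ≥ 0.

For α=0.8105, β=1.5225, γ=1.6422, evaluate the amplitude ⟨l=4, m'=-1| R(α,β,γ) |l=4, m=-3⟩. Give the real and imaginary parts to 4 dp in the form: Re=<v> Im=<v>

Split into d^4_{-1,-3}(β=1.5225) × two z-phases.
With c≡cos(β/2)=0.723974 and s≡sin(β/2)=0.689827, N=[6·120·1·5040]^{1/2}=1904.940944
The bounds max(0,m−m')=0 and min(l+m,l−m')=1 give 2 terms
  k=0: (−1)^2·1904.9409/(240)·0.7240^6·0.6898^2 = +0.543863
  k=1: (−1)^3·1904.9409/(144)·0.7240^4·0.6898^4 = -0.822948
d^4_{-1,-3}(1.5225) = +0.543863 -0.822948 = -0.279085
Attach z-rotation phases: D = e^{-i(-1)(0.8105)}·(-0.279085)·e^{-i(-3)(1.6422)} = -0.238496+0.144942i

Re=-0.2385 Im=0.1449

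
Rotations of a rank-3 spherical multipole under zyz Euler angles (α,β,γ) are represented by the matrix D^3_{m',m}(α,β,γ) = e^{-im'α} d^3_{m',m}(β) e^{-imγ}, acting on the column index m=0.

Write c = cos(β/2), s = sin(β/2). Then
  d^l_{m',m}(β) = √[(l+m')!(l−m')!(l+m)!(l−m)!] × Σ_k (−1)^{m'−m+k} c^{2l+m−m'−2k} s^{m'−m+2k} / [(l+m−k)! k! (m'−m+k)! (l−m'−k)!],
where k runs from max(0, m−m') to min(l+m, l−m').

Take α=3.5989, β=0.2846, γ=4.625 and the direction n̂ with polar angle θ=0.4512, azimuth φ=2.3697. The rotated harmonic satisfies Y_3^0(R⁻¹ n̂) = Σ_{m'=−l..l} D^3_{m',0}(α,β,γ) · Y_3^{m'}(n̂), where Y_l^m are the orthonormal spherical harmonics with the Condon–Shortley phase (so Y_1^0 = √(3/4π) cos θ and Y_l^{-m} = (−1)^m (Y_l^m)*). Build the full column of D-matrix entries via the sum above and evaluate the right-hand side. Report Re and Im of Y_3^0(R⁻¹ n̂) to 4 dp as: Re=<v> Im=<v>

Need the full column D^3_{m',0} for m'=−3..3 at α=3.5989, β=0.2846, γ=4.625.
cos(β/2)=0.989892, sin(β/2)=0.141820
d^3_{-3,0}: single k=3 term ⇒ +0.012374;  D = -0.002445-0.012130i
d^3_{-2,0}: k∈[2..3] ⇒ +0.105776 -0.002171 = +0.103605;  D = +0.063209+0.082089i
d^3_{-1,0}: k∈[1..3] ⇒ +0.466948 -0.028753 +0.000197 = +0.438392;  D = -0.393345-0.193565i
d^3_{0,0}: k∈[0..3] ⇒ +0.940867 -0.173808 +0.003568 -0.000008 = +0.770617;  D = +0.770617+0.000000i
d^3_{1,0}: k∈[0..2] ⇒ -0.466948 +0.028753 -0.000197 = -0.438392;  D = +0.393345-0.193565i
d^3_{2,0}: k∈[0..1] ⇒ +0.105776 -0.002171 = +0.103605;  D = +0.063209-0.082089i
d^3_{3,0}: single k=0 term ⇒ -0.012374;  D = +0.002445-0.012130i
Y_3^{m'}(θ=0.4512,φ=2.3697) and Σ D·Y over m':
  (-0.0024-0.0121i)·(+0.0234-0.0254i)  (+0.0632+0.0821i)·(+0.0047+0.1748i)  (-0.3933-0.1936i)·(-0.3079-0.2997i)  (+0.7706+0.0000i)·(+0.3524+0.0000i)  (+0.3933-0.1936i)·(+0.3079-0.2997i)  (+0.0632-0.0821i)·(+0.0047-0.1748i)  (+0.0024-0.0121i)·(-0.0234-0.0254i)
Y_3^0(R⁻¹ n̂) = +0.368940+0.000000i

Re=0.3689 Im=0.0000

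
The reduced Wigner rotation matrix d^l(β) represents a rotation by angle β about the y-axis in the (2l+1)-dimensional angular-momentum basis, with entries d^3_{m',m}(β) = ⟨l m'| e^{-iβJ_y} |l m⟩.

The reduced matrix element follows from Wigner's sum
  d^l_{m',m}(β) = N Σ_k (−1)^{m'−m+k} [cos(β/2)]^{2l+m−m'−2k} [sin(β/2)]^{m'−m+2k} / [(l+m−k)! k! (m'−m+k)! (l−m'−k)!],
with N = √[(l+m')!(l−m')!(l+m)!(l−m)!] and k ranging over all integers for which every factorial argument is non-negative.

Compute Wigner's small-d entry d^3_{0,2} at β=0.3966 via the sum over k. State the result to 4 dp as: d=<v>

d^3_{0,2}(β=0.3966) via Wigner's sum:
Half-angle: c=0.980403, s=0.197003. N=√(6·6·120·1)=65.726707
The bounds max(0,m−m')=2 and min(l+m,l−m')=3 give 2 terms
  k=2: (−1)^0·65.7267/(12)·0.9804^4·0.1970^2 = +0.196392
  k=3: (−1)^1·65.7267/(12)·0.9804^2·0.1970^4 = -0.007930
d^3_{0,2}(0.3966) = +0.196392 -0.007930 = +0.188462

d=0.1885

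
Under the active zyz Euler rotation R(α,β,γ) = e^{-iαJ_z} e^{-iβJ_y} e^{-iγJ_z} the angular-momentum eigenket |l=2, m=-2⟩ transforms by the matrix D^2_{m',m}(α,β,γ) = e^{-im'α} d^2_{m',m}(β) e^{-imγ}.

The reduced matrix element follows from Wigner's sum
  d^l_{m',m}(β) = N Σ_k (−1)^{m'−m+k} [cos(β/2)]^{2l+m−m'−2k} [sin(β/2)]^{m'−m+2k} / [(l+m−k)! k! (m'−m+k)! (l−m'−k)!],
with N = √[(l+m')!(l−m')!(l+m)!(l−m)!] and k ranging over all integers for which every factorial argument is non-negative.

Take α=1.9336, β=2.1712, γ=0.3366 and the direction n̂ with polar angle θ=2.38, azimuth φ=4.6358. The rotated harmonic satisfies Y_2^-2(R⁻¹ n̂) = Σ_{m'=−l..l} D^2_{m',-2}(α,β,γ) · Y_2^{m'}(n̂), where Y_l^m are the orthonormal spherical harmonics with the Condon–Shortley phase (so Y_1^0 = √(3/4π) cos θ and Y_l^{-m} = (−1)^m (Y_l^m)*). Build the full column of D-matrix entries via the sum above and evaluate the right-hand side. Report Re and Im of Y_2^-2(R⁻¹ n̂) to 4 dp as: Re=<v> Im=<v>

Need the full column D^2_{m',-2} for m'=−2..2 at α=1.9336, β=2.1712, γ=0.3366.
cos(β/2)=0.466382, sin(β/2)=0.884583
d^2_{-2,-2}: single k=0 term ⇒ +0.047312;  D = -0.008097-0.046614i
d^2_{-1,-2}: single k=0 term ⇒ -0.179471;  D = +0.154412-0.091470i
d^2_{0,-2}: single k=0 term ⇒ +0.416905;  D = +0.325949+0.259936i
d^2_{1,-2}: single k=0 term ⇒ -0.645637;  D = -0.197201+0.614783i
d^2_{2,-2}: single k=0 term ⇒ +0.612287;  D = -0.611447+0.032074i
Y_2^{m'}(θ=2.38,φ=4.6358) and Σ D·Y over m':
  (-0.0081-0.0466i)·(-0.1818-0.0281i)  (+0.1544-0.0915i)·(+0.0295-0.3847i)  (+0.3259+0.2599i)·(+0.1802+0.0000i)  (-0.1972+0.6148i)·(-0.0295-0.3847i)  (-0.6114+0.0321i)·(-0.1818+0.0281i)
Y_2^-2(R⁻¹ n̂) = +0.380861+0.028164i

Re=0.3809 Im=0.0282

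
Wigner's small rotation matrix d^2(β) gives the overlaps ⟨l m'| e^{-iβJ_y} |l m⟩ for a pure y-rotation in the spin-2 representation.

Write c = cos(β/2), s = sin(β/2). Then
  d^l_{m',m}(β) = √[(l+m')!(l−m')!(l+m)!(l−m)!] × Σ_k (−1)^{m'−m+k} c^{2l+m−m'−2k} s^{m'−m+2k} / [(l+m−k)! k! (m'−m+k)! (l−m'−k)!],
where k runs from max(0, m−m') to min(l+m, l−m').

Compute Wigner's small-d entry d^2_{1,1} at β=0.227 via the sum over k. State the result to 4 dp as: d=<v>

d^2_{1,1}(β=0.227) via Wigner's sum:
c=cos(0.227/2)=0.993566, s=sin(0.227/2)=0.113256; N=√[6·1·6·1]=6.000000
The bounds max(0,m−m')=0 and min(l+m,l−m')=1 give 2 terms
  k=0: (−1)^0·6.0000/(6)·0.9936^4·0.1133^0 = +0.974510
  k=1: (−1)^1·6.0000/(2)·0.9936^2·0.1133^2 = -0.037987
d^2_{1,1}(0.227) = +0.974510 -0.037987 = +0.936523

d=0.9365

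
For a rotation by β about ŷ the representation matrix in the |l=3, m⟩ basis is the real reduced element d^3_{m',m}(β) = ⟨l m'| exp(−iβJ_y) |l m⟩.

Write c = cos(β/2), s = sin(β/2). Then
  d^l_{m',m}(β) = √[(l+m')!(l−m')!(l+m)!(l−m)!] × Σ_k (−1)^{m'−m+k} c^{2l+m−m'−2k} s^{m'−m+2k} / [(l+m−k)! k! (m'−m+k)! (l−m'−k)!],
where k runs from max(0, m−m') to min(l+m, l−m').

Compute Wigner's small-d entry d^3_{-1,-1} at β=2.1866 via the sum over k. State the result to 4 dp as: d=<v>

d=0.5164

d^3_{-1,-1}(β=2.1866) via Wigner's sum:
With c≡cos(β/2)=0.459557 and s≡sin(β/2)=0.888148, N=[2·24·2·24]^{1/2}=48.000000
Admissible k: 0..2 (factorial args all ≥0)
  k=0: (−1)^0·48.0000/(48)·0.4596^6·0.8881^0 = +0.009420
  k=1: (−1)^1·48.0000/(6)·0.4596^4·0.8881^2 = -0.281461
  k=2: (−1)^2·48.0000/(8)·0.4596^2·0.8881^4 = +0.788446
d^3_{-1,-1}(2.1866) = +0.009420 -0.281461 +0.788446 = +0.516404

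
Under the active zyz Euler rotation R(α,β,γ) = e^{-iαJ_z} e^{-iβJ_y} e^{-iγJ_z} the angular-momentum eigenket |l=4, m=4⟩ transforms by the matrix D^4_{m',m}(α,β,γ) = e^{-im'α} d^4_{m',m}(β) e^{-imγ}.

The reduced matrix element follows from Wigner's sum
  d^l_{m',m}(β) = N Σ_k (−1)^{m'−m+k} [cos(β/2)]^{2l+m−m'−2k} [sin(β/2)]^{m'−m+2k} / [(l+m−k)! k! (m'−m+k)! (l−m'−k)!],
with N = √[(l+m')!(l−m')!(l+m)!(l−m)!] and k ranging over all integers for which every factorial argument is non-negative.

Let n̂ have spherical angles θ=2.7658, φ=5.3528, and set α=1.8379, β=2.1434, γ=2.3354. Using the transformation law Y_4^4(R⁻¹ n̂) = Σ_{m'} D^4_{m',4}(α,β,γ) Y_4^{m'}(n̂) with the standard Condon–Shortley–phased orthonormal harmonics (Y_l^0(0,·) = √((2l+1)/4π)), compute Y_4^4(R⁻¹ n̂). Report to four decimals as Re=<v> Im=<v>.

Re=-0.3589 Im=0.1809

Need the full column D^4_{m',4} for m'=−4..4 at α=1.8379, β=2.1434, γ=2.3354.
cos(β/2)=0.478632, sin(β/2)=0.878015
d^4_{-4,4}: single k=8 term ⇒ +0.353197;  D = -0.143763-0.322615i
d^4_{-3,4}: single k=7 term ⇒ +0.544581;  D = -0.421283+0.345092i
d^4_{-2,4}: single k=6 term ⇒ +0.555387;  D = +0.452860+0.321517i
d^4_{-1,4}: single k=5 term ⇒ +0.428165;  D = +0.146930-0.402165i
d^4_{0,4}: single k=4 term ⇒ +0.260955;  D = -0.260053-0.021681i
d^4_{1,4}: single k=3 term ⇒ +0.127236;  D = +0.023270+0.125090i
d^4_{2,4}: single k=2 term ⇒ +0.049045;  D = +0.044141-0.021378i
d^4_{3,4}: single k=1 term ⇒ +0.014291;  D = -0.009403-0.010762i
d^4_{4,4}: single k=0 term ⇒ +0.002754;  D = -0.001522+0.002295i
Y_4^{m'}(θ=2.7658,φ=5.3528) and Σ D·Y over m':
  (-0.1438-0.3226i)·(-0.0067-0.0044i)  (-0.4213+0.3451i)·(+0.0541-0.0198i)  (+0.4529+0.3215i)·(-0.0652+0.2184i)  (+0.1469-0.4022i)·(-0.2950-0.3959i)  (-0.2601-0.0217i)·(+0.3435+0.0000i)  (+0.0233+0.1251i)·(+0.2950-0.3959i)  (+0.0441-0.0214i)·(-0.0652-0.2184i)  (-0.0094-0.0108i)·(-0.0541-0.0198i)  (-0.0015+0.0023i)·(-0.0067+0.0044i)
Y_4^4(R⁻¹ n̂) = -0.358881+0.180941i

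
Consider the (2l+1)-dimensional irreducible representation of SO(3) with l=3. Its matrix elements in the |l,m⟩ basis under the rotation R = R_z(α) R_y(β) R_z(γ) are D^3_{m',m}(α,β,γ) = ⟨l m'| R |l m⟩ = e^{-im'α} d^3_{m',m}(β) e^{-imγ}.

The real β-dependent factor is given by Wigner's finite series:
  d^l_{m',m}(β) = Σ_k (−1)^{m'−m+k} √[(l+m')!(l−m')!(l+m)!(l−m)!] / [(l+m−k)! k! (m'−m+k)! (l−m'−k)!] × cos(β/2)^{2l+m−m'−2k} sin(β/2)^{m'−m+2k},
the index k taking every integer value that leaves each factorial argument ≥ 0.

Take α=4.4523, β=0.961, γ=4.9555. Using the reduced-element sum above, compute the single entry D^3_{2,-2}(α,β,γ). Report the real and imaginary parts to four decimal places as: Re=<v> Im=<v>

Re=0.0908 Im=0.1434

Split into d^3_{2,-2}(β=0.961) × two z-phases.
Half-angle: c=0.886764, s=0.462223. N=√(120·1·1·120)=120.000000
Admissible k: 0..1 (factorial args all ≥0)
  k=0: (−1)^4·120.0000/(24)·0.8868^2·0.4622^4 = +0.179470
  k=1: (−1)^5·120.0000/(120)·0.8868^0·0.4622^6 = -0.009752
d^3_{2,-2}(0.961) = +0.179470 -0.009752 = +0.169717
D = (-0.867731-0.497035i)·(+0.169717)·(-0.884105-0.467289i) = +0.090783+0.143396i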